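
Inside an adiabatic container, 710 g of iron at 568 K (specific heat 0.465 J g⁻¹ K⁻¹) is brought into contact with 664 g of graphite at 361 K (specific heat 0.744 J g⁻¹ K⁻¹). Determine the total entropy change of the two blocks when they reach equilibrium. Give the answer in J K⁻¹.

ΔS_total = 20.8 J/K

Energy balance: T_f = (m₁c₁T₁ + m₂c₂T₂)/(m₁c₁ + m₂c₂) = 443.92 K.
ΔS₁ = m₁c₁ ln(T_f/T₁) = 330.15 × ln(443.92/568) = -81.373 J/K.
ΔS₂ = m₂c₂ ln(T_f/T₂) = 494.016 × ln(443.92/361) = 102.15 J/K.
ΔS_total = -81.373 + 102.15 = 20.8 J/K.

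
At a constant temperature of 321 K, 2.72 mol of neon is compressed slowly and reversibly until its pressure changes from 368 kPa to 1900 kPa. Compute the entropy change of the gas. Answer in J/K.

ΔS_gas = -37.1 J/K

For an isothermal ideal gas ΔS_gas = nR ln(P₁/P₂) = 2.72 × 8.314 × ln(368/1900) = -37.1 J/K.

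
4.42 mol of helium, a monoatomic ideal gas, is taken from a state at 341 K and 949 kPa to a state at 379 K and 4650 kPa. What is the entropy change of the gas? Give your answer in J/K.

ΔS = -48.7 J/K

ΔS = nC_p ln(T₂/T₁) − nR ln(P₂/P₁), with C_p = 5R/2 = 20.79 J mol⁻¹ K⁻¹ for a monoatomic ideal gas.
ΔS = 4.42 × [20.79 × ln(379/341) − 8.314 × ln(4650/949)] = -48.7 J/K.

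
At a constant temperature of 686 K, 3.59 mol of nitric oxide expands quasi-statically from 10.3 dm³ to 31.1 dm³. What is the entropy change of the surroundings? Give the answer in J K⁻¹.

For an isothermal ideal gas ΔS_gas = nR ln(V₂/V₁) = 3.59 × 8.314 × ln(31.1/10.3) = 33 J/K.
The process is reversible, so ΔS_surr = −ΔS_gas = -33 J/K and ΔS_universe = 0.

ΔS_surr = -33 J/K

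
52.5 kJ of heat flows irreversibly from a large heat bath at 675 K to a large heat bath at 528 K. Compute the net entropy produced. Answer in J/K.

ΔS_total = 21.7 J/K

ΔS_hot = −Q/T_H = −52500/675 = -77.78 J/K and ΔS_cold = +Q/T_C = 52500/528 = 99.43 J/K.
ΔS_total = -77.78 + 99.43 = 21.7 J/K, positive as the second law requires.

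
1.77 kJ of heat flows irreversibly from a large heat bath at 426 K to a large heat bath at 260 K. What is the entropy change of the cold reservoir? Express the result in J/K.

The cold reservoir gains heat Q, so ΔS_cold = +Q/T_C = 1770/260 = 6.81 J/K.

ΔS_cold = 6.81 J/K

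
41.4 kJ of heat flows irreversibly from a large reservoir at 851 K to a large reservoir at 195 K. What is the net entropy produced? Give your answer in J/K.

ΔS_hot = −Q/T_H = −41400/851 = -48.65 J/K and ΔS_cold = +Q/T_C = 41400/195 = 212.3 J/K.
ΔS_total = -48.65 + 212.3 = 164 J/K, positive as the second law requires.

ΔS_total = 164 J/K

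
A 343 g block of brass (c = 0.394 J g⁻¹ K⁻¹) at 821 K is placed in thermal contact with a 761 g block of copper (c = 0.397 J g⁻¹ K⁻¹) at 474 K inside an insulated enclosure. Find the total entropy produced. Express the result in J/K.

ΔS_total = 15 J/K

Energy balance: T_f = (m₁c₁T₁ + m₂c₂T₂)/(m₁c₁ + m₂c₂) = 581.25 K.
ΔS₁ = m₁c₁ ln(T_f/T₁) = 135.142 × ln(581.25/821) = -46.671 J/K.
ΔS₂ = m₂c₂ ln(T_f/T₂) = 302.117 × ln(581.25/474) = 61.622 J/K.
ΔS_total = -46.671 + 61.622 = 15 J/K.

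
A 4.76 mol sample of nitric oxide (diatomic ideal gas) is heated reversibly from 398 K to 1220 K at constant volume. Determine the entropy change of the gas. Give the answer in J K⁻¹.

ΔS = 111 J/K

At constant volume, ΔS = nC_V ln(T₂/T₁) with C_V = 5R/2 = 20.79 J mol⁻¹ K⁻¹.
ΔS = 4.76 × 20.79 × ln(1220/398) = 111 J/K.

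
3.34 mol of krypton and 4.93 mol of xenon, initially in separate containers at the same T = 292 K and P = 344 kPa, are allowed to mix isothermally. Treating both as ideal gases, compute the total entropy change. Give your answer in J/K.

Mole fractions: x_A = 3.34/8.27 = 0.404, x_B = 0.596.
ΔS_mix = −R(n_A ln x_A + n_B ln x_B) = −8.314 × (3.34 ln 0.404 + 4.93 ln 0.596) = 46.4 J/K.

ΔS_mix = 46.4 J/K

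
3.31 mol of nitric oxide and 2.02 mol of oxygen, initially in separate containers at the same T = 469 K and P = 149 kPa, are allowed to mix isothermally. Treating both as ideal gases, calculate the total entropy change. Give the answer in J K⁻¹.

ΔS_mix = 29.4 J/K

Mole fractions: x_A = 3.31/5.33 = 0.621, x_B = 0.379.
ΔS_mix = −R(n_A ln x_A + n_B ln x_B) = −8.314 × (3.31 ln 0.621 + 2.02 ln 0.379) = 29.4 J/K.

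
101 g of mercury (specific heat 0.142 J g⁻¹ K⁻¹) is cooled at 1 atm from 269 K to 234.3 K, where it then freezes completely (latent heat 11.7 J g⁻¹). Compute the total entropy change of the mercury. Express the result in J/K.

ΔS = -7.02 J/K

Cooling step: ΔS₁ = m c ln(T_tr/T_i) = 101 × 0.142 × ln(234.3/269) = -1.981 J/K.
Phase change: ΔS₂ = −mL/T_tr = −101 × 11.7 / 234.3 = -5.044 J/K.
ΔS_total = (-1.981) + (-5.044) = -7.02 J/K.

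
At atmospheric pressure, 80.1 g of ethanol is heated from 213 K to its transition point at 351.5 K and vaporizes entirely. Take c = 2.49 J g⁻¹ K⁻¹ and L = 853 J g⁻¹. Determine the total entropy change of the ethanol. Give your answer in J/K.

Warming step: ΔS₁ = m c ln(T_tr/T_i) = 80.1 × 2.49 × ln(351.5/213) = 99.91 J/K.
Phase change: ΔS₂ = +mL/T_tr = 80.1 × 853 / 351.5 = 194.4 J/K.
ΔS_total = (99.91) + (194.4) = 294 J/K.

ΔS = 294 J/K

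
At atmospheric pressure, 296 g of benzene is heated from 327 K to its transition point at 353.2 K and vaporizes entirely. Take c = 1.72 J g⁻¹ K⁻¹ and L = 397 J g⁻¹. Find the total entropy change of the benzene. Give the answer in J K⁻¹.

Warming step: ΔS₁ = m c ln(T_tr/T_i) = 296 × 1.72 × ln(353.2/327) = 39.24 J/K.
Phase change: ΔS₂ = +mL/T_tr = 296 × 397 / 353.2 = 332.7 J/K.
ΔS_total = (39.24) + (332.7) = 372 J/K.

ΔS = 372 J/K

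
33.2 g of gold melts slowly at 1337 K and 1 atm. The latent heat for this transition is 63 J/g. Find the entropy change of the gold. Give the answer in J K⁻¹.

ΔS = 1.56 J/K

Heat absorbed by the substance: Q = mL = 33.2 × 63 = 2091.6 J.
At constant T, ΔS = Q_rev/T = 2091.6 / 1337 = 1.56 J/K.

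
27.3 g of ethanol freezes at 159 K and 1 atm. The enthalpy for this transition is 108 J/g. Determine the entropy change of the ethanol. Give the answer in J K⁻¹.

Heat released by the substance: Q = −mL = −27.3 × 108 = −2948.4 J.
At constant T, ΔS = Q_rev/T = −2948.4 / 159 = -18.5 J/K.

ΔS = -18.5 J/K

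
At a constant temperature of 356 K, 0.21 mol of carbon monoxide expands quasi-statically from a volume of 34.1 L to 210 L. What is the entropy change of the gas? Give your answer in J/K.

For an isothermal ideal gas ΔS_gas = nR ln(V₂/V₁) = 0.21 × 8.314 × ln(210/34.1) = 3.17 J/K.

ΔS_gas = 3.17 J/K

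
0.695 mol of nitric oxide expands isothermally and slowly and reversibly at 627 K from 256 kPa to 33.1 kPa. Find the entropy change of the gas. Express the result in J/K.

For an isothermal ideal gas ΔS_gas = nR ln(P₁/P₂) = 0.695 × 8.314 × ln(256/33.1) = 11.8 J/K.

ΔS_gas = 11.8 J/K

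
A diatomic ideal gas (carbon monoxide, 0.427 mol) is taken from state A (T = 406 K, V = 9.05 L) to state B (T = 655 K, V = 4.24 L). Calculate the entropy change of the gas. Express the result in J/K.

ΔS = 1.55 J/K

Entropy is a state function: ΔS = nC_V ln(T₂/T₁) + nR ln(V₂/V₁), with C_V = 5R/2 = 20.79 J mol⁻¹ K⁻¹ for a diatomic ideal gas.
ΔS = 0.427 × [20.79 × ln(655/406) + 8.314 × ln(4.24/9.05)] = 1.55 J/K.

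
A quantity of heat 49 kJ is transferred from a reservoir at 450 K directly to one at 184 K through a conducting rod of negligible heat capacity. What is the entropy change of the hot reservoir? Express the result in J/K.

The hot reservoir loses heat Q, so ΔS_hot = −Q/T_H = −49000/450 = -109 J/K.

ΔS_hot = -109 J/K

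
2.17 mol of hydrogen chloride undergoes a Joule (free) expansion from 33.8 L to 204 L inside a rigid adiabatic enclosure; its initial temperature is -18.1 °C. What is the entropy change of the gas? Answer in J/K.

No heat is exchanged and no work is done, so the ideal-gas temperature stays constant.
Entropy is a state function; using a reversible isothermal path, ΔS_gas = nR ln(V₂/V₁) = 2.17 × 8.314 × ln(204/33.8) = 32.4 J/K.

ΔS_gas = 32.4 J/K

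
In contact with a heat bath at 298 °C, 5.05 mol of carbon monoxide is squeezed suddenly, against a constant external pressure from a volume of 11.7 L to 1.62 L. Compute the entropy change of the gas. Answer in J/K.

ΔS_gas = -83 J/K

Entropy is a state function, so ΔS_gas depends only on the end states.
For an isothermal ideal gas ΔS_gas = nR ln(V₂/V₁) = 5.05 × 8.314 × ln(1.62/11.7) = -83 J/K.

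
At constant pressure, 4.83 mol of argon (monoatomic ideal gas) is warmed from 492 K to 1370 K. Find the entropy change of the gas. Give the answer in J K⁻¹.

ΔS = 103 J/K

At constant pressure, ΔS = nC_p ln(T₂/T₁) with C_p = 5R/2 = 20.79 J mol⁻¹ K⁻¹.
ΔS = 4.83 × 20.79 × ln(1370/492) = 103 J/K.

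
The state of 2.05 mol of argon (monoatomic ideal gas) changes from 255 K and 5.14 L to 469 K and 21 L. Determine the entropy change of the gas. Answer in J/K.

ΔS = 39.6 J/K

Entropy is a state function: ΔS = nC_V ln(T₂/T₁) + nR ln(V₂/V₁), with C_V = 3R/2 = 12.47 J mol⁻¹ K⁻¹ for a monoatomic ideal gas.
ΔS = 2.05 × [12.47 × ln(469/255) + 8.314 × ln(21/5.14)] = 39.6 J/K.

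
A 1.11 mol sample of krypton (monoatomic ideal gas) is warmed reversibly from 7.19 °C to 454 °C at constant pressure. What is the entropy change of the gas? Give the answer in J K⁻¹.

In kelvin: T₁ = 280.34 K, T₂ = 727.15 K. At constant pressure, ΔS = nC_p ln(T₂/T₁) with C_p = 5R/2 = 20.79 J mol⁻¹ K⁻¹.
ΔS = 1.11 × 20.79 × ln(727.15/280.34) = 22 J/K.

ΔS = 22 J/K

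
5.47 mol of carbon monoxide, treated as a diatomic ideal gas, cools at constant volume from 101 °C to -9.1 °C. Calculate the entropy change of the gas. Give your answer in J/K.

ΔS = -39.6 J/K

In kelvin: T₁ = 374.15 K, T₂ = 264.05 K. At constant volume, ΔS = nC_V ln(T₂/T₁) with C_V = 5R/2 = 20.79 J mol⁻¹ K⁻¹.
ΔS = 5.47 × 20.79 × ln(264.05/374.15) = -39.6 J/K.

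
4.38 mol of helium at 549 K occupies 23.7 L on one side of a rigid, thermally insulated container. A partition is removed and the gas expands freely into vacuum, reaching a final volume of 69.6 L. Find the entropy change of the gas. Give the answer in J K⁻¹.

No heat is exchanged and no work is done, so the ideal-gas temperature stays constant.
Entropy is a state function; using a reversible isothermal path, ΔS_gas = nR ln(V₂/V₁) = 4.38 × 8.314 × ln(69.6/23.7) = 39.2 J/K.

ΔS_gas = 39.2 J/K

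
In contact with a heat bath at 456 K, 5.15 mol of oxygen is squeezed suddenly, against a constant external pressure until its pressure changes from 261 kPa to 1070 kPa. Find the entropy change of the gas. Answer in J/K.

ΔS_gas = -60.4 J/K

Entropy is a state function, so ΔS_gas depends only on the end states.
For an isothermal ideal gas ΔS_gas = nR ln(P₁/P₂) = 5.15 × 8.314 × ln(261/1070) = -60.4 J/K.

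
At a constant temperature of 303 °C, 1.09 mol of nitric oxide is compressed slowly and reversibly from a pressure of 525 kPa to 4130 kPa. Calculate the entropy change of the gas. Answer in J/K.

ΔS_gas = -18.7 J/K

For an isothermal ideal gas ΔS_gas = nR ln(P₁/P₂) = 1.09 × 8.314 × ln(525/4130) = -18.7 J/K.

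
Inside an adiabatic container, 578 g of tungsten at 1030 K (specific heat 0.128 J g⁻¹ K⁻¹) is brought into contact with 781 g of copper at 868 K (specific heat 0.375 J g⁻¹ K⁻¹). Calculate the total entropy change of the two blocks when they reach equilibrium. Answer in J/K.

Energy balance: T_f = (m₁c₁T₁ + m₂c₂T₂)/(m₁c₁ + m₂c₂) = 900.67 K.
ΔS₁ = m₁c₁ ln(T_f/T₁) = 73.984 × ln(900.67/1030) = -9.9268 J/K.
ΔS₂ = m₂c₂ ln(T_f/T₂) = 292.875 × ln(900.67/868) = 10.821 J/K.
ΔS_total = -9.9268 + 10.821 = 0.894 J/K.

ΔS_total = 0.894 J/K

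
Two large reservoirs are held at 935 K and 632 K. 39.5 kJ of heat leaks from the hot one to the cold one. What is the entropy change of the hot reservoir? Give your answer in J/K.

The hot reservoir loses heat Q, so ΔS_hot = −Q/T_H = −39500/935 = -42.2 J/K.

ΔS_hot = -42.2 J/K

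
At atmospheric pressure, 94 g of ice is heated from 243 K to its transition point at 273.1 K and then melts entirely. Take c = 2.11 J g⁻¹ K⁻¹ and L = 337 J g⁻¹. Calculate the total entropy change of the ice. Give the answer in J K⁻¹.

Warming step: ΔS₁ = m c ln(T_tr/T_i) = 94 × 2.11 × ln(273.1/243) = 23.16 J/K.
Phase change: ΔS₂ = +mL/T_tr = 94 × 337 / 273.1 = 116 J/K.
ΔS_total = (23.16) + (116) = 139 J/K.

ΔS = 139 J/K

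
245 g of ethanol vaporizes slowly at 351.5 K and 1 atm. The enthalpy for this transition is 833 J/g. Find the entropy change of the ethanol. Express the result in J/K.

ΔS = 581 J/K

Heat absorbed by the substance: Q = mL = 245 × 833 = 204085 J.
At constant T, ΔS = Q_rev/T = 204085 / 351.5 = 581 J/K.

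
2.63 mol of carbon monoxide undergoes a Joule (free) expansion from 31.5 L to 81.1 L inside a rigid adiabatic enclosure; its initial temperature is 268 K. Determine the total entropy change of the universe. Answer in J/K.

For an ideal gas in free expansion Q = 0 and W = 0, so T is unchanged.
Entropy is a state function; using a reversible isothermal path, ΔS_gas = nR ln(V₂/V₁) = 2.63 × 8.314 × ln(81.1/31.5) = 20.7 J/K.
The insulated surroundings exchange no heat, so ΔS_surr = 0 and ΔS_universe = ΔS_gas.

ΔS_universe = 20.7 J/K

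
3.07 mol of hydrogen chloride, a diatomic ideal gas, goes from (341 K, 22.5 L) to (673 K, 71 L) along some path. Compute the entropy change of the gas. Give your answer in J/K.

Entropy is a state function: ΔS = nC_V ln(T₂/T₁) + nR ln(V₂/V₁), with C_V = 5R/2 = 20.79 J mol⁻¹ K⁻¹ for a diatomic ideal gas.
ΔS = 3.07 × [20.79 × ln(673/341) + 8.314 × ln(71/22.5)] = 72.7 J/K.

ΔS = 72.7 J/K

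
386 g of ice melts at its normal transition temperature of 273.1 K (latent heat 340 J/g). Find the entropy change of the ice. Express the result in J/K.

Heat absorbed by the substance: Q = mL = 386 × 340 = 131240 J.
At constant T, ΔS = Q_rev/T = 131240 / 273.1 = 481 J/K.

ΔS = 481 J/K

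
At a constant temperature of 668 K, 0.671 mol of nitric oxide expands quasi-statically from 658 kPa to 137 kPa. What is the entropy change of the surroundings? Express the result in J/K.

ΔS_surr = -8.75 J/K

For an isothermal ideal gas ΔS_gas = nR ln(P₁/P₂) = 0.671 × 8.314 × ln(658/137) = 8.75 J/K.
The process is reversible, so ΔS_surr = −ΔS_gas = -8.75 J/K and ΔS_universe = 0.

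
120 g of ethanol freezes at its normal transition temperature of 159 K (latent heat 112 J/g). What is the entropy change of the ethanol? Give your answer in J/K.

Heat released by the substance: Q = −mL = −120 × 112 = −13440 J.
At constant T, ΔS = Q_rev/T = −13440 / 159 = -84.5 J/K.

ΔS = -84.5 J/K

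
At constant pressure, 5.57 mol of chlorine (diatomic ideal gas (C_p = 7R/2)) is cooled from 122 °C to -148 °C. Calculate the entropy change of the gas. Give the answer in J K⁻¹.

ΔS = -186 J/K

In kelvin: T₁ = 395.15 K, T₂ = 125.15 K. At constant pressure, ΔS = nC_p ln(T₂/T₁) with C_p = 7R/2 = 29.1 J mol⁻¹ K⁻¹.
ΔS = 5.57 × 29.1 × ln(125.15/395.15) = -186 J/K.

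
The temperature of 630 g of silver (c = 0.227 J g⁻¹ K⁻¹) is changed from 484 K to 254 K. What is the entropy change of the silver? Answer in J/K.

ΔS = ∫dQ_rev/T = m c ln(T₂/T₁) = 630 × 0.227 × ln(254/484) = -92.2 J/K.

ΔS = -92.2 J/K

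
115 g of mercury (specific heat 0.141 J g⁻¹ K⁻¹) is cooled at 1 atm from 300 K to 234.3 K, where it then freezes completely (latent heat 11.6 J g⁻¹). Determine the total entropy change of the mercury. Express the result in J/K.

ΔS = -9.7 J/K

Cooling step: ΔS₁ = m c ln(T_tr/T_i) = 115 × 0.141 × ln(234.3/300) = -4.008 J/K.
Phase change: ΔS₂ = −mL/T_tr = −115 × 11.6 / 234.3 = -5.694 J/K.
ΔS_total = (-4.008) + (-5.694) = -9.7 J/K.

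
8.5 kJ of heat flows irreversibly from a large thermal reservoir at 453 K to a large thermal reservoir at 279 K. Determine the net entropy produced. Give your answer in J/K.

ΔS_total = 11.7 J/K

ΔS_hot = −Q/T_H = −8500/453 = -18.76 J/K and ΔS_cold = +Q/T_C = 8500/279 = 30.47 J/K.
ΔS_total = -18.76 + 30.47 = 11.7 J/K, positive as the second law requires.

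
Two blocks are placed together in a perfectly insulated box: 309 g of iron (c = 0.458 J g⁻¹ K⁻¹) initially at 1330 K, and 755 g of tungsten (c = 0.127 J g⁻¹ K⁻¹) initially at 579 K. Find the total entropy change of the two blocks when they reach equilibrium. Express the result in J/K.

Energy balance: T_f = (m₁c₁T₁ + m₂c₂T₂)/(m₁c₁ + m₂c₂) = 1026.7 K.
ΔS₁ = m₁c₁ ln(T_f/T₁) = 141.522 × ln(1026.7/1330) = -36.63 J/K.
ΔS₂ = m₂c₂ ln(T_f/T₂) = 95.885 × ln(1026.7/579) = 54.92 J/K.
ΔS_total = -36.63 + 54.92 = 18.3 J/K.

ΔS_total = 18.3 J/K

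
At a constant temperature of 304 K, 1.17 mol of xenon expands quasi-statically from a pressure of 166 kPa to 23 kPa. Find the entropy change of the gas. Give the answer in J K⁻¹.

ΔS_gas = 19.2 J/K

For an isothermal ideal gas ΔS_gas = nR ln(P₁/P₂) = 1.17 × 8.314 × ln(166/23) = 19.2 J/K.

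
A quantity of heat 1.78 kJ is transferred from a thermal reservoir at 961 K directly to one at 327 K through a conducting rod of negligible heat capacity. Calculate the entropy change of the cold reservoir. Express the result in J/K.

ΔS_cold = 5.44 J/K

The cold reservoir gains heat Q, so ΔS_cold = +Q/T_C = 1780/327 = 5.44 J/K.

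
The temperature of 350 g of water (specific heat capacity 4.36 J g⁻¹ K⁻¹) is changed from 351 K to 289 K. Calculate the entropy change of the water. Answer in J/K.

ΔS = -297 J/K

ΔS = ∫dQ_rev/T = m c ln(T₂/T₁) = 350 × 4.36 × ln(289/351) = -297 J/K.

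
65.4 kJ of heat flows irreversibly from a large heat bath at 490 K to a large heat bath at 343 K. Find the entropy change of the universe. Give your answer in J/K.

ΔS_total = 57.2 J/K

ΔS_hot = −Q/T_H = −65400/490 = -133.5 J/K and ΔS_cold = +Q/T_C = 65400/343 = 190.7 J/K.
ΔS_total = -133.5 + 190.7 = 57.2 J/K, positive as the second law requires.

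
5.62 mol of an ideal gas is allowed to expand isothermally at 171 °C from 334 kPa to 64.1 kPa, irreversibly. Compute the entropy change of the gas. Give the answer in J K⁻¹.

ΔS_gas = 77.1 J/K

Entropy is a state function, so ΔS_gas depends only on the end states.
For an isothermal ideal gas ΔS_gas = nR ln(P₁/P₂) = 5.62 × 8.314 × ln(334/64.1) = 77.1 J/K.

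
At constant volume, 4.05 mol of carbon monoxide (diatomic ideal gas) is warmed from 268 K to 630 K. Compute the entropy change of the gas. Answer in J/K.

At constant volume, ΔS = nC_V ln(T₂/T₁) with C_V = 5R/2 = 20.79 J mol⁻¹ K⁻¹.
ΔS = 4.05 × 20.79 × ln(630/268) = 72 J/K.

ΔS = 72 J/K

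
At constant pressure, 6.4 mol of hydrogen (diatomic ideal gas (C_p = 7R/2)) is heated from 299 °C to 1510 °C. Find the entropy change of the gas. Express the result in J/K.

ΔS = 212 J/K

In kelvin: T₁ = 572.15 K, T₂ = 1783.15 K. At constant pressure, ΔS = nC_p ln(T₂/T₁) with C_p = 7R/2 = 29.1 J mol⁻¹ K⁻¹.
ΔS = 6.4 × 29.1 × ln(1783.15/572.15) = 212 J/K.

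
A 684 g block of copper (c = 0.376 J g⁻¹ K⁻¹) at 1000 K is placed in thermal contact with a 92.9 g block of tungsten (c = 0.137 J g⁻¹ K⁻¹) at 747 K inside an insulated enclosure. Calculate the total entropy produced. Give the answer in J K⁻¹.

Energy balance: T_f = (m₁c₁T₁ + m₂c₂T₂)/(m₁c₁ + m₂c₂) = 988.07 K.
ΔS₁ = m₁c₁ ln(T_f/T₁) = 257.184 × ln(988.07/1000) = -3.087 J/K.
ΔS₂ = m₂c₂ ln(T_f/T₂) = 12.7273 × ln(988.07/747) = 3.56 J/K.
ΔS_total = -3.087 + 3.56 = 0.473 J/K.

ΔS_total = 0.473 J/K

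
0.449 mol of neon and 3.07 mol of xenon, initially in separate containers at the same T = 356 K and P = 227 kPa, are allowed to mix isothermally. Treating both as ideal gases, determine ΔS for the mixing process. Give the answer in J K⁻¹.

Mole fractions: x_A = 0.449/3.52 = 0.128, x_B = 0.872.
ΔS_mix = −R(n_A ln x_A + n_B ln x_B) = −8.314 × (0.449 ln 0.128 + 3.07 ln 0.872) = 11.2 J/K.

ΔS_mix = 11.2 J/K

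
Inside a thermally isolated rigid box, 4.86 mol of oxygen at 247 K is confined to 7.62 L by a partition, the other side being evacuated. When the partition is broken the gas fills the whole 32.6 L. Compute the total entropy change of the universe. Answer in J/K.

For an ideal gas in free expansion Q = 0 and W = 0, so T is unchanged.
Entropy is a state function; using a reversible isothermal path, ΔS_gas = nR ln(V₂/V₁) = 4.86 × 8.314 × ln(32.6/7.62) = 58.7 J/K.
The insulated surroundings exchange no heat, so ΔS_surr = 0 and ΔS_universe = ΔS_gas.

ΔS_universe = 58.7 J/K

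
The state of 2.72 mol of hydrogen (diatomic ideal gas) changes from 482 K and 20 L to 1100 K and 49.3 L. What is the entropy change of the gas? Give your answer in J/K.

ΔS = 67.1 J/K

Entropy is a state function: ΔS = nC_V ln(T₂/T₁) + nR ln(V₂/V₁), with C_V = 5R/2 = 20.79 J mol⁻¹ K⁻¹ for a diatomic ideal gas.
ΔS = 2.72 × [20.79 × ln(1100/482) + 8.314 × ln(49.3/20)] = 67.1 J/K.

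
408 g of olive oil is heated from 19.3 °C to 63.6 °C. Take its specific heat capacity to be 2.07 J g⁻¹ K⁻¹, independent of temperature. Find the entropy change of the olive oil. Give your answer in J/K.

ΔS = 119 J/K

In kelvin: T₁ = 292.45 K, T₂ = 336.75 K. ΔS = ∫dQ_rev/T = m c ln(T₂/T₁) = 408 × 2.07 × ln(336.75/292.45) = 119 J/K.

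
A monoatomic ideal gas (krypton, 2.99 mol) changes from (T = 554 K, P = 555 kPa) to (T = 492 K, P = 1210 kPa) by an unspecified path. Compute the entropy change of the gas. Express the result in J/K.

ΔS = -26.8 J/K

ΔS = nC_p ln(T₂/T₁) − nR ln(P₂/P₁), with C_p = 5R/2 = 20.79 J mol⁻¹ K⁻¹ for a monoatomic ideal gas.
ΔS = 2.99 × [20.79 × ln(492/554) − 8.314 × ln(1210/555)] = -26.8 J/K.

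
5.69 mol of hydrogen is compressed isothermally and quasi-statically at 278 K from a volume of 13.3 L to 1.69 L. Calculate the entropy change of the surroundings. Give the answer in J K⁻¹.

For an isothermal ideal gas ΔS_gas = nR ln(V₂/V₁) = 5.69 × 8.314 × ln(1.69/13.3) = -97.6 J/K.
The process is reversible, so ΔS_surr = −ΔS_gas = 97.6 J/K and ΔS_universe = 0.

ΔS_surr = 97.6 J/K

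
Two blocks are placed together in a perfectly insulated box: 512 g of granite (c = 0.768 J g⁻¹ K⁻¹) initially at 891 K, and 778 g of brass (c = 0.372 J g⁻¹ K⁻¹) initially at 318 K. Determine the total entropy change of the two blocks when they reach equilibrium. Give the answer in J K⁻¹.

Energy balance: T_f = (m₁c₁T₁ + m₂c₂T₂)/(m₁c₁ + m₂c₂) = 648.06 K.
ΔS₁ = m₁c₁ ln(T_f/T₁) = 393.216 × ln(648.06/891) = -125.18 J/K.
ΔS₂ = m₂c₂ ln(T_f/T₂) = 289.416 × ln(648.06/318) = 206.05 J/K.
ΔS_total = -125.18 + 206.05 = 80.9 J/K.

ΔS_total = 80.9 J/K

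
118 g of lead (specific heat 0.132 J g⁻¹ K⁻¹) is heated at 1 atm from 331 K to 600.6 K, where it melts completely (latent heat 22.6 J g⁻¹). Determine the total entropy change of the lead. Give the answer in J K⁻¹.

Warming step: ΔS₁ = m c ln(T_tr/T_i) = 118 × 0.132 × ln(600.6/331) = 9.28 J/K.
Phase change: ΔS₂ = +mL/T_tr = 118 × 22.6 / 600.6 = 4.44 J/K.
ΔS_total = (9.28) + (4.44) = 13.7 J/K.

ΔS = 13.7 J/K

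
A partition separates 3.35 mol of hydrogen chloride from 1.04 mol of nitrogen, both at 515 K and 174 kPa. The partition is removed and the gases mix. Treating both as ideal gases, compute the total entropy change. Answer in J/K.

ΔS_mix = 20 J/K

Mole fractions: x_A = 3.35/4.39 = 0.763, x_B = 0.237.
ΔS_mix = −R(n_A ln x_A + n_B ln x_B) = −8.314 × (3.35 ln 0.763 + 1.04 ln 0.237) = 20 J/K.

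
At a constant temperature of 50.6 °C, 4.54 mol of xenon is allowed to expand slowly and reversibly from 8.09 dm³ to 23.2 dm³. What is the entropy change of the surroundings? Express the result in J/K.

ΔS_surr = -39.8 J/K

For an isothermal ideal gas ΔS_gas = nR ln(V₂/V₁) = 4.54 × 8.314 × ln(23.2/8.09) = 39.8 J/K.
The process is reversible, so ΔS_surr = −ΔS_gas = -39.8 J/K and ΔS_universe = 0.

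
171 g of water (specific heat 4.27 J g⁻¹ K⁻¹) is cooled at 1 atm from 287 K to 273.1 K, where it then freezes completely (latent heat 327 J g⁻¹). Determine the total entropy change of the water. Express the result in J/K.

ΔS = -241 J/K

Cooling step: ΔS₁ = m c ln(T_tr/T_i) = 171 × 4.27 × ln(273.1/287) = -36.25 J/K.
Phase change: ΔS₂ = −mL/T_tr = −171 × 327 / 273.1 = -204.7 J/K.
ΔS_total = (-36.25) + (-204.7) = -241 J/K.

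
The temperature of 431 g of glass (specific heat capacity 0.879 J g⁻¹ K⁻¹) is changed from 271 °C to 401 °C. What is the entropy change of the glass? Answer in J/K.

In kelvin: T₁ = 544.15 K, T₂ = 674.15 K. ΔS = ∫dQ_rev/T = m c ln(T₂/T₁) = 431 × 0.879 × ln(674.15/544.15) = 81.2 J/K.

ΔS = 81.2 J/K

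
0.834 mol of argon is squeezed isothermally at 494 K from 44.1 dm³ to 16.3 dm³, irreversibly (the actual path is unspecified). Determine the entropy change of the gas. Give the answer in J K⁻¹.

Entropy is a state function, so ΔS_gas depends only on the end states.
For an isothermal ideal gas ΔS_gas = nR ln(V₂/V₁) = 0.834 × 8.314 × ln(16.3/44.1) = -6.9 J/K.

ΔS_gas = -6.9 J/K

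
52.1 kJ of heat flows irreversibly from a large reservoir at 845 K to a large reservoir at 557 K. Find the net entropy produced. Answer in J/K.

ΔS_hot = −Q/T_H = −52100/845 = -61.66 J/K and ΔS_cold = +Q/T_C = 52100/557 = 93.54 J/K.
ΔS_total = -61.66 + 93.54 = 31.9 J/K, positive as the second law requires.

ΔS_total = 31.9 J/K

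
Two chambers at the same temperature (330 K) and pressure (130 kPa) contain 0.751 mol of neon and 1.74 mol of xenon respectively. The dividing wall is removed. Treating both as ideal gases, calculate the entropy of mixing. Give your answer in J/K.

ΔS_mix = 12.7 J/K

Mole fractions: x_A = 0.751/2.49 = 0.301, x_B = 0.699.
ΔS_mix = −R(n_A ln x_A + n_B ln x_B) = −8.314 × (0.751 ln 0.301 + 1.74 ln 0.699) = 12.7 J/K.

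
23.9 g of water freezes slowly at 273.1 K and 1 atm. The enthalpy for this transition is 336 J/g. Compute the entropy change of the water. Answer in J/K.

Heat released by the substance: Q = −mL = −23.9 × 336 = −8030.4 J.
At constant T, ΔS = Q_rev/T = −8030.4 / 273.1 = -29.4 J/K.

ΔS = -29.4 J/K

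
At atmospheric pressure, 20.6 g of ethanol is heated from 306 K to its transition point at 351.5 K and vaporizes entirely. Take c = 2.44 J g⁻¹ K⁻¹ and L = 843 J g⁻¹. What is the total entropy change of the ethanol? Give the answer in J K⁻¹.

Warming step: ΔS₁ = m c ln(T_tr/T_i) = 20.6 × 2.44 × ln(351.5/306) = 6.968 J/K.
Phase change: ΔS₂ = +mL/T_tr = 20.6 × 843 / 351.5 = 49.4 J/K.
ΔS_total = (6.968) + (49.4) = 56.4 J/K.

ΔS = 56.4 J/K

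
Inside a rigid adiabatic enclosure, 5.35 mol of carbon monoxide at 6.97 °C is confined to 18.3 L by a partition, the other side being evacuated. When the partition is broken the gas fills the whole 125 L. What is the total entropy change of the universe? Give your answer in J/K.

ΔS_universe = 85.5 J/K

For an ideal gas in free expansion Q = 0 and W = 0, so T is unchanged.
Entropy is a state function; using a reversible isothermal path, ΔS_gas = nR ln(V₂/V₁) = 5.35 × 8.314 × ln(125/18.3) = 85.5 J/K.
The insulated surroundings exchange no heat, so ΔS_surr = 0 and ΔS_universe = ΔS_gas.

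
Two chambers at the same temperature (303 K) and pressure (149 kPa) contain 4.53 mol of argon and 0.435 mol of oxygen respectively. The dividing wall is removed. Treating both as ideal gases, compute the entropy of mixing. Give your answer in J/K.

ΔS_mix = 12.3 J/K

Mole fractions: x_A = 4.53/4.96 = 0.912, x_B = 0.0876.
ΔS_mix = −R(n_A ln x_A + n_B ln x_B) = −8.314 × (4.53 ln 0.912 + 0.435 ln 0.0876) = 12.3 J/K.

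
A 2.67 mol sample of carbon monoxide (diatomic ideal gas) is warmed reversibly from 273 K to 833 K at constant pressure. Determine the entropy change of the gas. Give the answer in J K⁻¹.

ΔS = 86.7 J/K

At constant pressure, ΔS = nC_p ln(T₂/T₁) with C_p = 7R/2 = 29.1 J mol⁻¹ K⁻¹.
ΔS = 2.67 × 29.1 × ln(833/273) = 86.7 J/K.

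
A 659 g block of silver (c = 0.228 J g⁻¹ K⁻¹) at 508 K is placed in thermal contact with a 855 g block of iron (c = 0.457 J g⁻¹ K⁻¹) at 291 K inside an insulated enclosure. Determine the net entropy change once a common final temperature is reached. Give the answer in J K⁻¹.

ΔS_total = 18.1 J/K

Energy balance: T_f = (m₁c₁T₁ + m₂c₂T₂)/(m₁c₁ + m₂c₂) = 351.27 K.
ΔS₁ = m₁c₁ ln(T_f/T₁) = 150.252 × ln(351.27/508) = -55.43 J/K.
ΔS₂ = m₂c₂ ln(T_f/T₂) = 390.735 × ln(351.27/291) = 73.55 J/K.
ΔS_total = -55.43 + 73.55 = 18.1 J/K.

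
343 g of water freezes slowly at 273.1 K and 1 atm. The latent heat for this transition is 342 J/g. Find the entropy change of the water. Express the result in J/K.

Heat released by the substance: Q = −mL = −343 × 342 = −117306 J.
At constant T, ΔS = Q_rev/T = −117306 / 273.1 = -430 J/K.

ΔS = -430 J/K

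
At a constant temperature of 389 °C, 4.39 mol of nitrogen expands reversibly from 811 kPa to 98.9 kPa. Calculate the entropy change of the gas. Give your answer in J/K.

ΔS_gas = 76.8 J/K

For an isothermal ideal gas ΔS_gas = nR ln(P₁/P₂) = 4.39 × 8.314 × ln(811/98.9) = 76.8 J/K.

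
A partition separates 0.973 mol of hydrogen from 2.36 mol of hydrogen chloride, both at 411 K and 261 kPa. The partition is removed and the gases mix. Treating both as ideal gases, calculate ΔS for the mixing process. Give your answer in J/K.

Mole fractions: x_A = 0.973/3.33 = 0.292, x_B = 0.708.
ΔS_mix = −R(n_A ln x_A + n_B ln x_B) = −8.314 × (0.973 ln 0.292 + 2.36 ln 0.708) = 16.7 J/K.

ΔS_mix = 16.7 J/K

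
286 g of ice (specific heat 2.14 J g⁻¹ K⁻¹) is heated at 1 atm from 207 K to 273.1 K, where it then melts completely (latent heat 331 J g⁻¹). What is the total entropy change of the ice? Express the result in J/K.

ΔS = 516 J/K

Warming step: ΔS₁ = m c ln(T_tr/T_i) = 286 × 2.14 × ln(273.1/207) = 169.6 J/K.
Phase change: ΔS₂ = +mL/T_tr = 286 × 331 / 273.1 = 346.6 J/K.
ΔS_total = (169.6) + (346.6) = 516 J/K.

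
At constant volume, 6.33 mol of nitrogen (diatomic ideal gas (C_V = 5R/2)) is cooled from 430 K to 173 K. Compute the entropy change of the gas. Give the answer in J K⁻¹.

At constant volume, ΔS = nC_V ln(T₂/T₁) with C_V = 5R/2 = 20.79 J mol⁻¹ K⁻¹.
ΔS = 6.33 × 20.79 × ln(173/430) = -120 J/K.

ΔS = -120 J/K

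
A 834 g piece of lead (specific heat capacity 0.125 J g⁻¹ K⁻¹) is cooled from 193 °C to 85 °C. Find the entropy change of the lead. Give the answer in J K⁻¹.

In kelvin: T₁ = 466.15 K, T₂ = 358.15 K. ΔS = ∫dQ_rev/T = m c ln(T₂/T₁) = 834 × 0.125 × ln(358.15/466.15) = -27.5 J/K.

ΔS = -27.5 J/K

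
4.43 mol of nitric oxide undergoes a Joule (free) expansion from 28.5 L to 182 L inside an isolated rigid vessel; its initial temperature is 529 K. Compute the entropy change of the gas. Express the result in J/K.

ΔS_gas = 68.3 J/K

No heat is exchanged and no work is done, so the ideal-gas temperature stays constant.
Entropy is a state function; using a reversible isothermal path, ΔS_gas = nR ln(V₂/V₁) = 4.43 × 8.314 × ln(182/28.5) = 68.3 J/K.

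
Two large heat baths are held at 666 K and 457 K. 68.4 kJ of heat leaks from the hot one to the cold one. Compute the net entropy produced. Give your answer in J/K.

ΔS_hot = −Q/T_H = −68400/666 = -102.7 J/K and ΔS_cold = +Q/T_C = 68400/457 = 149.7 J/K.
ΔS_total = -102.7 + 149.7 = 47 J/K, positive as the second law requires.

ΔS_total = 47 J/K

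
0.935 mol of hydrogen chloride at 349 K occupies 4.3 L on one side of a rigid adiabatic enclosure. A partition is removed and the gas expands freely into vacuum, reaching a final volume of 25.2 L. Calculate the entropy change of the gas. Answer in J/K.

No heat is exchanged and no work is done, so the ideal-gas temperature stays constant.
Entropy is a state function; using a reversible isothermal path, ΔS_gas = nR ln(V₂/V₁) = 0.935 × 8.314 × ln(25.2/4.3) = 13.7 J/K.

ΔS_gas = 13.7 J/K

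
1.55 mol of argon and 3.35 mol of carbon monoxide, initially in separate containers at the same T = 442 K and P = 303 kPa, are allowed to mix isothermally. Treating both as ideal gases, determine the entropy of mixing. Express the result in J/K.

ΔS_mix = 25.4 J/K

Mole fractions: x_A = 1.55/4.9 = 0.316, x_B = 0.684.
ΔS_mix = −R(n_A ln x_A + n_B ln x_B) = −8.314 × (1.55 ln 0.316 + 3.35 ln 0.684) = 25.4 J/K.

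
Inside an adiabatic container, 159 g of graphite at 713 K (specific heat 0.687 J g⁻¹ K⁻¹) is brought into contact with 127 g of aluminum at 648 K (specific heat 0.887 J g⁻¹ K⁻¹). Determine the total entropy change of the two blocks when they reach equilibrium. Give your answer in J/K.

ΔS_total = 0.253 J/K

Energy balance: T_f = (m₁c₁T₁ + m₂c₂T₂)/(m₁c₁ + m₂c₂) = 680 K.
ΔS₁ = m₁c₁ ln(T_f/T₁) = 109.233 × ln(680/713) = -5.1765 J/K.
ΔS₂ = m₂c₂ ln(T_f/T₂) = 112.649 × ln(680/648) = 5.4299 J/K.
ΔS_total = -5.1765 + 5.4299 = 0.253 J/K.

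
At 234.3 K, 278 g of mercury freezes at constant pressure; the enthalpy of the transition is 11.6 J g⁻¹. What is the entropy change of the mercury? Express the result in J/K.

ΔS = -13.8 J/K

Heat released by the substance: Q = −mL = −278 × 11.6 = −3224.8 J.
At constant T, ΔS = Q_rev/T = −3224.8 / 234.3 = -13.8 J/K.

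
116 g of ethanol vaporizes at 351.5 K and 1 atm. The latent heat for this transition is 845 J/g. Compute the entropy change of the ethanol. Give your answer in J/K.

Heat absorbed by the substance: Q = mL = 116 × 845 = 98020 J.
At constant T, ΔS = Q_rev/T = 98020 / 351.5 = 279 J/K.

ΔS = 279 J/K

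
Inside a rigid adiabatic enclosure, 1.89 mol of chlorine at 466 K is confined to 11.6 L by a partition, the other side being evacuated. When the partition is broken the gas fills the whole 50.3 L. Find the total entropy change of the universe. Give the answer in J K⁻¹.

ΔS_universe = 23.1 J/K

No heat is exchanged and no work is done, so the ideal-gas temperature stays constant.
Entropy is a state function; using a reversible isothermal path, ΔS_gas = nR ln(V₂/V₁) = 1.89 × 8.314 × ln(50.3/11.6) = 23.1 J/K.
The insulated surroundings exchange no heat, so ΔS_surr = 0 and ΔS_universe = ΔS_gas.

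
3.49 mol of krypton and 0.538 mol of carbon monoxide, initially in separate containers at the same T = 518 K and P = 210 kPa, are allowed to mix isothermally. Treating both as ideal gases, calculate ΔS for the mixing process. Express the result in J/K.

ΔS_mix = 13.2 J/K

Mole fractions: x_A = 3.49/4.03 = 0.866, x_B = 0.134.
ΔS_mix = −R(n_A ln x_A + n_B ln x_B) = −8.314 × (3.49 ln 0.866 + 0.538 ln 0.134) = 13.2 J/K.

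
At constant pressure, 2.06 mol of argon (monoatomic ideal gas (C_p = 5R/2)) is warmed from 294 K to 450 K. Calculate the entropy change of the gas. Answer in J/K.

At constant pressure, ΔS = nC_p ln(T₂/T₁) with C_p = 5R/2 = 20.79 J mol⁻¹ K⁻¹.
ΔS = 2.06 × 20.79 × ln(450/294) = 18.2 J/K.

ΔS = 18.2 J/K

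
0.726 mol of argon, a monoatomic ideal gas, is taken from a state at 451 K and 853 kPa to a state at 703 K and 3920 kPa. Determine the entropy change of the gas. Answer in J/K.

ΔS = -2.51 J/K

ΔS = nC_p ln(T₂/T₁) − nR ln(P₂/P₁), with C_p = 5R/2 = 20.79 J mol⁻¹ K⁻¹ for a monoatomic ideal gas.
ΔS = 0.726 × [20.79 × ln(703/451) − 8.314 × ln(3920/853)] = -2.51 J/K.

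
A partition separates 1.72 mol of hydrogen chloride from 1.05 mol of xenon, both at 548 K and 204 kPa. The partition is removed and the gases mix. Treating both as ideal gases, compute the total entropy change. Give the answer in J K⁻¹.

Mole fractions: x_A = 1.72/2.77 = 0.621, x_B = 0.379.
ΔS_mix = −R(n_A ln x_A + n_B ln x_B) = −8.314 × (1.72 ln 0.621 + 1.05 ln 0.379) = 15.3 J/K.

ΔS_mix = 15.3 J/K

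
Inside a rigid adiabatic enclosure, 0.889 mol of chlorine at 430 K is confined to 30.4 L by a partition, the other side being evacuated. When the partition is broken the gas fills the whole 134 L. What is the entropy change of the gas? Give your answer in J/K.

No heat is exchanged and no work is done, so the ideal-gas temperature stays constant.
Entropy is a state function; using a reversible isothermal path, ΔS_gas = nR ln(V₂/V₁) = 0.889 × 8.314 × ln(134/30.4) = 11 J/K.

ΔS_gas = 11 J/K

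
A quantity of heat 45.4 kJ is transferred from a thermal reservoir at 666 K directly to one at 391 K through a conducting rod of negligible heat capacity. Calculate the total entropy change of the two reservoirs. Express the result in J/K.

ΔS_hot = −Q/T_H = −45400/666 = -68.17 J/K and ΔS_cold = +Q/T_C = 45400/391 = 116.1 J/K.
ΔS_total = -68.17 + 116.1 = 47.9 J/K, positive as the second law requires.

ΔS_total = 47.9 J/K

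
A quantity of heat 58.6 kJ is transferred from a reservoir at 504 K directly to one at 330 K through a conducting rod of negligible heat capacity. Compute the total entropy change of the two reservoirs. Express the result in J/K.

ΔS_total = 61.3 J/K

ΔS_hot = −Q/T_H = −58600/504 = -116.3 J/K and ΔS_cold = +Q/T_C = 58600/330 = 177.6 J/K.
ΔS_total = -116.3 + 177.6 = 61.3 J/K, positive as the second law requires.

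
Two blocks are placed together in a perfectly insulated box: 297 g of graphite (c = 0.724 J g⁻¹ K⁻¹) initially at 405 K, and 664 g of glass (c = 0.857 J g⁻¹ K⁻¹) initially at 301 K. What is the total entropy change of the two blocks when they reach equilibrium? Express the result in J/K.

ΔS_total = 7.17 J/K

Energy balance: T_f = (m₁c₁T₁ + m₂c₂T₂)/(m₁c₁ + m₂c₂) = 329.52 K.
ΔS₁ = m₁c₁ ln(T_f/T₁) = 215.028 × ln(329.52/405) = -44.35 J/K.
ΔS₂ = m₂c₂ ln(T_f/T₂) = 569.048 × ln(329.52/301) = 51.52 J/K.
ΔS_total = -44.35 + 51.52 = 7.17 J/K.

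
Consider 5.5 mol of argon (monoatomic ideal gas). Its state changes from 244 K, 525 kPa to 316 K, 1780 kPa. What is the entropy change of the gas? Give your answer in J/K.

ΔS = -26.3 J/K

ΔS = nC_p ln(T₂/T₁) − nR ln(P₂/P₁), with C_p = 5R/2 = 20.79 J mol⁻¹ K⁻¹ for a monoatomic ideal gas.
ΔS = 5.5 × [20.79 × ln(316/244) − 8.314 × ln(1780/525)] = -26.3 J/K.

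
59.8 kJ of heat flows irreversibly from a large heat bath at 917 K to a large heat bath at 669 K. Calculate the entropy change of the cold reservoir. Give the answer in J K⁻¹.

The cold reservoir gains heat Q, so ΔS_cold = +Q/T_C = 59800/669 = 89.4 J/K.

ΔS_cold = 89.4 J/K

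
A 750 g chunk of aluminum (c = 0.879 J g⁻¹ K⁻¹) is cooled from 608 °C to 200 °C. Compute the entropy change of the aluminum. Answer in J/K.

ΔS = -410 J/K

In kelvin: T₁ = 881.15 K, T₂ = 473.15 K. ΔS = ∫dQ_rev/T = m c ln(T₂/T₁) = 750 × 0.879 × ln(473.15/881.15) = -410 J/K.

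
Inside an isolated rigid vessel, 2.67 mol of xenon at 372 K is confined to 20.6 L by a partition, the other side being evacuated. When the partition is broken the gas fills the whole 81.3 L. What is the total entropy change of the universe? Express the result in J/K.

ΔS_universe = 30.5 J/K

For an ideal gas in free expansion Q = 0 and W = 0, so T is unchanged.
Entropy is a state function; using a reversible isothermal path, ΔS_gas = nR ln(V₂/V₁) = 2.67 × 8.314 × ln(81.3/20.6) = 30.5 J/K.
The insulated surroundings exchange no heat, so ΔS_surr = 0 and ΔS_universe = ΔS_gas.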